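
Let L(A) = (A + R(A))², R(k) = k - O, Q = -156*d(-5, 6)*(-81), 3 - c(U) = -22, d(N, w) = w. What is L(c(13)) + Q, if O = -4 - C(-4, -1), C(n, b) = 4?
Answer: 79180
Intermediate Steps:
c(U) = 25 (c(U) = 3 - 1*(-22) = 3 + 22 = 25)
O = -8 (O = -4 - 1*4 = -4 - 4 = -8)
Q = 75816 (Q = -156*6*(-81) = -936*(-81) = 75816)
R(k) = 8 + k (R(k) = k - 1*(-8) = k + 8 = 8 + k)
L(A) = (8 + 2*A)² (L(A) = (A + (8 + A))² = (8 + 2*A)²)
L(c(13)) + Q = 4*(4 + 25)² + 75816 = 4*29² + 75816 = 4*841 + 75816 = 3364 + 75816 = 79180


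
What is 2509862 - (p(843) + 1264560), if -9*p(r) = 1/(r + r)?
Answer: 18896212549/15174 ≈ 1.2453e+6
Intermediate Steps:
p(r) = -1/(18*r) (p(r) = -1/(9*(r + r)) = -1/(2*r)/9 = -1/(18*r))
2509862 - (p(843) + 1264560) = 2509862 - (-1/18/843 + 1264560) = 2509862 - (-1/18*1/843 + 1264560) = 2509862 - (-1/15174 + 1264560) = 2509862 - 1*19188433439/15174 = 2509862 - 19188433439/15174 = 18896212549/15174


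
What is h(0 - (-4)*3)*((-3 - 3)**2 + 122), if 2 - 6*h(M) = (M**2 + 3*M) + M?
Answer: -15010/3 ≈ -5003.3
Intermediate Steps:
h(M) = 1/3 - 2*M/3 - M**2/6 (h(M) = 1/3 - ((M**2 + 3*M) + M)/6 = 1/3 - (M**2 + 4*M)/6 = 1/3 + (-2*M/3 - M**2/6) = 1/3 - 2*M/3 - M**2/6)
h(0 - (-4)*3)*((-3 - 3)**2 + 122) = (1/3 - 2*(0 - (-4)*3)/3 - (0 - (-4)*3)**2/6)*((-3 - 3)**2 + 122) = (1/3 - 2*(0 - 1*(-12))/3 - (0 - 1*(-12))**2/6)*((-6)**2 + 122) = (1/3 - 2*(0 + 12)/3 - (0 + 12)**2/6)*(36 + 122) = (1/3 - 2/3*12 - 1/6*12**2)*158 = (1/3 - 8 - 1/6*144)*158 = (1/3 - 8 - 24)*158 = -95/3*158 = -15010/3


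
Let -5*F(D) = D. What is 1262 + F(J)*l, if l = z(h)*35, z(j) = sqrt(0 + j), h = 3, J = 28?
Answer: 1262 - 196*sqrt(3) ≈ 922.52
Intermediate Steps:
z(j) = sqrt(j)
F(D) = -D/5
l = 35*sqrt(3) (l = sqrt(3)*35 = 35*sqrt(3) ≈ 60.622)
1262 + F(J)*l = 1262 + (-1/5*28)*(35*sqrt(3)) = 1262 - 196*sqrt(3)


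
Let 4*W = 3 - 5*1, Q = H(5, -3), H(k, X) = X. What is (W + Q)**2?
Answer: 49/4 ≈ 12.250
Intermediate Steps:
Q = -3
W = -1/2 (W = (3 - 5*1)/4 = (3 - 5)/4 = (1/4)*(-2) = -1/2 ≈ -0.50000)
(W + Q)**2 = (-1/2 - 3)**2 = (-7/2)**2 = 49/4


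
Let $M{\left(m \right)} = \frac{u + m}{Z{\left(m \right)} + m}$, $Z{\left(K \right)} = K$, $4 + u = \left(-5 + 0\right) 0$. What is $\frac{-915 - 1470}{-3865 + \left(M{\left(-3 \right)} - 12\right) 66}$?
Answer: $\frac{477}{916} \approx 0.52074$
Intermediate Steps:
$u = -4$ ($u = -4 + \left(-5 + 0\right) 0 = -4 - 0 = -4 + 0 = -4$)
$M{\left(m \right)} = \frac{-4 + m}{2 m}$ ($M{\left(m \right)} = \frac{-4 + m}{m + m} = \frac{-4 + m}{2 m}$)
$\frac{-915 - 1470}{-3865 + \left(M{\left(-3 \right)} - 12\right) 66} = \frac{-915 - 1470}{-3865 + \left(\frac{-4 - 3}{2 \left(-3\right)} - 12\right) 66} = \frac{-915 + \left(-1594 + 124\right)}{-3865 + \left(\frac{1}{2} \left(- \frac{1}{3}\right) \left(-7\right) - 12\right) 66} = \frac{-915 - 1470}{-3865 + \left(\frac{7}{6} - 12\right) 66} = - \frac{2385}{-3865 - 715} = - \frac{2385}{-4580} = \left(-2385\right) \left(- \frac{1}{4580}\right) = \frac{477}{916}$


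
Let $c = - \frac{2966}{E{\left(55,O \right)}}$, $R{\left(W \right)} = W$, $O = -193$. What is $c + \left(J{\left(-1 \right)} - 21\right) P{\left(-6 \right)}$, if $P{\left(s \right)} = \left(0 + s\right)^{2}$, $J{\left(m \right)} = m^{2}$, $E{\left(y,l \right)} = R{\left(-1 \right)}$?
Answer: $2246$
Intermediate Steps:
$E{\left(y,l \right)} = -1$
$P{\left(s \right)} = s^{2}$
$c = 2966$ ($c = - \frac{2966}{-1} = \left(-2966\right) \left(-1\right) = 2966$)
$c + \left(J{\left(-1 \right)} - 21\right) P{\left(-6 \right)} = 2966 + \left(\left(-1\right)^{2} - 21\right) \left(-6\right)^{2} = 2966 + \left(1 - 21\right) 36 = 2966 - 720 = 2246$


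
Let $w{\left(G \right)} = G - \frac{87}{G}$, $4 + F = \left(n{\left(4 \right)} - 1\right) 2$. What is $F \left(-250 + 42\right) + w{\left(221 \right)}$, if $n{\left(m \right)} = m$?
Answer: $- \frac{43182}{221} \approx -195.39$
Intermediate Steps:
$F = 2$ ($F = -4 + \left(4 - 1\right) 2 = -4 + 3 \cdot 2 = -4 + 6 = 2$)
$F \left(-250 + 42\right) + w{\left(221 \right)} = 2 \left(-250 + 42\right) + \left(221 - \frac{87}{221}\right) = 2 \left(-208\right) + \left(221 - \frac{87}{221}\right) = -416 + \left(221 - \frac{87}{221}\right) = -416 + \frac{48754}{221} = - \frac{43182}{221}$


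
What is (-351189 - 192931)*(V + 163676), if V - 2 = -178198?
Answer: 7900622400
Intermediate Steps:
V = -178196 (V = 2 - 178198 = -178196)
(-351189 - 192931)*(V + 163676) = (-351189 - 192931)*(-178196 + 163676) = -544120*(-14520) = 7900622400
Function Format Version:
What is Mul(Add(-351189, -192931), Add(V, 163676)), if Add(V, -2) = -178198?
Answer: 7900622400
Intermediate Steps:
V = -178196 (V = Add(2, -178198) = -178196)
Mul(Add(-351189, -192931), Add(V, 163676)) = Mul(Add(-351189, -192931), Add(-178196, 163676)) = Mul(-544120, -14520) = 7900622400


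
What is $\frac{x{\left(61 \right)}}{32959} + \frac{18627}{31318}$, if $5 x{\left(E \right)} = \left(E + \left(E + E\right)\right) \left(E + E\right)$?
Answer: $\frac{538406019}{737292830} \approx 0.73025$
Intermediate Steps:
$x{\left(E \right)} = \frac{6 E^{2}}{5}$ ($x{\left(E \right)} = \frac{\left(E + \left(E + E\right)\right) \left(E + E\right)}{5} = \frac{\left(E + 2 E\right) 2 E}{5} = \frac{3 E 2 E}{5} = \frac{6 E^{2}}{5}$)
$\frac{x{\left(61 \right)}}{32959} + \frac{18627}{31318} = \frac{\frac{6}{5} \cdot 61^{2}}{32959} + \frac{18627}{31318} = \frac{6}{5} \cdot 3721 \cdot \frac{1}{32959} + 18627 \cdot \frac{1}{31318} = \frac{22326}{5} \cdot \frac{1}{32959} + \frac{2661}{4474} = \frac{22326}{164795} + \frac{2661}{4474} = \frac{538406019}{737292830}$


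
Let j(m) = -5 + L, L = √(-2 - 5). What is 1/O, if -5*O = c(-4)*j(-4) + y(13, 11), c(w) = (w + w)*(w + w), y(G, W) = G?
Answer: 1535/122921 + 320*I*√7/122921 ≈ 0.012488 + 0.0068877*I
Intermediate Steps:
L = I*√7 (L = √(-7) = I*√7 ≈ 2.6458*I)
j(m) = -5 + I*√7
c(w) = 4*w² (c(w) = (2*w)*(2*w) = 4*w²)
O = 307/5 - 64*I*√7/5 (O = -((4*(-4)²)*(-5 + I*√7) + 13)/5 = -((4*16)*(-5 + I*√7) + 13)/5 = -(64*(-5 + I*√7) + 13)/5 = -((-320 + 64*I*√7) + 13)/5 = -(-307 + 64*I*√7)/5 = 307/5 - 64*I*√7/5 ≈ 61.4 - 33.866*I)
1/O = 1/(307/5 - 64*I*√7/5)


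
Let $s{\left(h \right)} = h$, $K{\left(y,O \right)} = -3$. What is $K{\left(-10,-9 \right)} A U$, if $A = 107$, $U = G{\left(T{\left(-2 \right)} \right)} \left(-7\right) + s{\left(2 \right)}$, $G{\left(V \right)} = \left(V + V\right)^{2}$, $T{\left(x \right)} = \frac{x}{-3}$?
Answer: $\frac{10058}{3} \approx 3352.7$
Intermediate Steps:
$T{\left(x \right)} = - \frac{x}{3}$ ($T{\left(x \right)} = x \left(- \frac{1}{3}\right) = - \frac{x}{3}$)
$G{\left(V \right)} = 4 V^{2}$ ($G{\left(V \right)} = \left(2 V\right)^{2} = 4 V^{2}$)
$U = - \frac{94}{9}$ ($U = 4 \left(\left(- \frac{1}{3}\right) \left(-2\right)\right)^{2} \left(-7\right) + 2 = 4 \left(\frac{2}{3}\right)^{2} \left(-7\right) + 2 = 4 \cdot \frac{4}{9} \left(-7\right) + 2 = \frac{16}{9} \left(-7\right) + 2 = - \frac{112}{9} + 2 = - \frac{94}{9} \approx -10.444$)
$K{\left(-10,-9 \right)} A U = \left(-3\right) 107 \left(- \frac{94}{9}\right) = \left(-321\right) \left(- \frac{94}{9}\right) = \frac{10058}{3}$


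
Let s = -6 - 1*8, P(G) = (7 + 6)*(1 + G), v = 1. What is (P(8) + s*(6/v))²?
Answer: 1089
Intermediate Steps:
P(G) = 13 + 13*G (P(G) = 13*(1 + G) = 13 + 13*G)
s = -14 (s = -6 - 8 = -14)
(P(8) + s*(6/v))² = ((13 + 13*8) - 84/1)² = ((13 + 104) - 84)² = (117 - 14*6)² = (117 - 84)² = 33² = 1089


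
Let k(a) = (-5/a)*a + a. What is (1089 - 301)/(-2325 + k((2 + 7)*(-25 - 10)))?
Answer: -788/2645 ≈ -0.29792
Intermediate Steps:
k(a) = -5 + a
(1089 - 301)/(-2325 + k((2 + 7)*(-25 - 10))) = (1089 - 301)/(-2325 + (-5 + (2 + 7)*(-25 - 10))) = 788/(-2325 + (-5 + 9*(-35))) = 788/(-2325 + (-5 - 315)) = 788/(-2325 - 320) = 788/(-2645) = 788*(-1/2645) = -788/2645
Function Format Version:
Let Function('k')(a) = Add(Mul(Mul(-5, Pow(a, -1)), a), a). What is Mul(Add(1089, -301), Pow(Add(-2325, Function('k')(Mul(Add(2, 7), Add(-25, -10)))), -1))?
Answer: Rational(-788, 2645) ≈ -0.29792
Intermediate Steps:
Function('k')(a) = Add(-5, a)
Mul(Add(1089, -301), Pow(Add(-2325, Function('k')(Mul(Add(2, 7), Add(-25, -10)))), -1)) = Mul(Add(1089, -301), Pow(Add(-2325, Add(-5, Mul(Add(2, 7), Add(-25, -10)))), -1)) = Mul(788, Pow(Add(-2325, Add(-5, Mul(9, -35))), -1)) = Mul(788, Pow(Add(-2325, Add(-5, -315)), -1)) = Mul(788, Pow(Add(-2325, -320), -1)) = Mul(788, Pow(-2645, -1)) = Mul(788, Rational(-1, 2645)) = Rational(-788, 2645)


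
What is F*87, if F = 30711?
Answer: 2671857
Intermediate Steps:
F*87 = 30711*87 = 2671857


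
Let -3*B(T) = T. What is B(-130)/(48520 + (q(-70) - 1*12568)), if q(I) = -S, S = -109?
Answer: 130/108183 ≈ 0.0012017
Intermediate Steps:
B(T) = -T/3
q(I) = 109 (q(I) = -1*(-109) = 109)
B(-130)/(48520 + (q(-70) - 1*12568)) = (-1/3*(-130))/(48520 + (109 - 1*12568)) = 130/(3*(48520 + (109 - 12568))) = 130/(3*(48520 - 12459)) = (130/3)/36061 = (130/3)*(1/36061) = 130/108183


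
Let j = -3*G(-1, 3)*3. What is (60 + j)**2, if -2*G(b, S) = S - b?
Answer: 6084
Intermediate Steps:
G(b, S) = b/2 - S/2 (G(b, S) = -(S - b)/2 = b/2 - S/2)
j = 18 (j = -3*((1/2)*(-1) - 1/2*3)*3 = -3*(-1/2 - 3/2)*3 = -3*(-2)*3 = 6*3 = 18)
(60 + j)**2 = (60 + 18)**2 = 78**2 = 6084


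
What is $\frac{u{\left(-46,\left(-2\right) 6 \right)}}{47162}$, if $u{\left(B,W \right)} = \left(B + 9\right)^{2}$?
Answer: $\frac{1369}{47162} \approx 0.029028$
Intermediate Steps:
$u{\left(B,W \right)} = \left(9 + B\right)^{2}$
$\frac{u{\left(-46,\left(-2\right) 6 \right)}}{47162} = \frac{\left(9 - 46\right)^{2}}{47162} = \left(-37\right)^{2} \cdot \frac{1}{47162} = 1369 \cdot \frac{1}{47162} = \frac{1369}{47162}$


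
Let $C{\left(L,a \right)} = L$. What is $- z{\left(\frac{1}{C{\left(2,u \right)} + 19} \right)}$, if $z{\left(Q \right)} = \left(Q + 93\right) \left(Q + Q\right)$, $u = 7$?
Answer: $- \frac{3908}{441} \approx -8.8617$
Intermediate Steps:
$z{\left(Q \right)} = 2 Q \left(93 + Q\right)$ ($z{\left(Q \right)} = \left(93 + Q\right) 2 Q = 2 Q \left(93 + Q\right)$)
$- z{\left(\frac{1}{C{\left(2,u \right)} + 19} \right)} = - \frac{2 \left(93 + \frac{1}{2 + 19}\right)}{2 + 19} = - \frac{2 \left(93 + \frac{1}{21}\right)}{21} = - \frac{2 \cdot 1954}{21 \cdot 21} = \left(-1\right) \frac{3908}{441} = - \frac{3908}{441}$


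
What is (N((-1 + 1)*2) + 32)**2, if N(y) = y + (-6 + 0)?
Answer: 676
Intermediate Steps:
N(y) = -6 + y (N(y) = y - 6 = -6 + y)
(N((-1 + 1)*2) + 32)**2 = ((-6 + (-1 + 1)*2) + 32)**2 = ((-6 + 0*2) + 32)**2 = ((-6 + 0) + 32)**2 = (-6 + 32)**2 = 26**2 = 676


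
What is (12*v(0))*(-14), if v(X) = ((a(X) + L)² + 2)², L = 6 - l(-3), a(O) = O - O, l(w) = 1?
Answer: -122472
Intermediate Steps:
a(O) = 0
L = 5 (L = 6 - 1*1 = 6 - 1 = 5)
v(X) = 729 (v(X) = ((0 + 5)² + 2)² = (5² + 2)² = (25 + 2)² = 27² = 729)
(12*v(0))*(-14) = (12*729)*(-14) = 8748*(-14) = -122472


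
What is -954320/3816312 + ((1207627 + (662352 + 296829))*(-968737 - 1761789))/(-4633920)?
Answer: 58800268622044969/46053345060 ≈ 1.2768e+6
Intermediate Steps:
-954320/3816312 + ((1207627 + (662352 + 296829))*(-968737 - 1761789))/(-4633920) = -954320*1/3816312 + ((1207627 + 959181)*(-2730526))*(-1/4633920) = -119290/477039 + (2166808*(-2730526))*(-1/4633920) = -119290/477039 - 5916525581008*(-1/4633920) = -119290/477039 + 369782848813/289620 = 58800268622044969/46053345060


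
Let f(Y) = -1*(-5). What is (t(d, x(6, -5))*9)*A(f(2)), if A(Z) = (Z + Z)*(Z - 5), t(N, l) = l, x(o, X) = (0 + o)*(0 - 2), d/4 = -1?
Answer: 0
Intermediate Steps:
d = -4 (d = 4*(-1) = -4)
f(Y) = 5
x(o, X) = -2*o (x(o, X) = o*(-2) = -2*o)
A(Z) = 2*Z*(-5 + Z) (A(Z) = (2*Z)*(-5 + Z) = 2*Z*(-5 + Z))
(t(d, x(6, -5))*9)*A(f(2)) = (-2*6*9)*(2*5*(-5 + 5)) = (-12*9)*(2*5*0) = -108*0 = 0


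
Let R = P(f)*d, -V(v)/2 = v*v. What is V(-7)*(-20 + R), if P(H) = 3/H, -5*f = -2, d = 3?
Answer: -245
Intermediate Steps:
f = 2/5 (f = -1/5*(-2) = 2/5 ≈ 0.40000)
V(v) = -2*v**2 (V(v) = -2*v*v = -2*v**2)
R = 45/2 (R = (3/(2/5))*3 = (3*(5/2))*3 = (15/2)*3 = 45/2 ≈ 22.500)
V(-7)*(-20 + R) = (-2*(-7)**2)*(-20 + 45/2) = -2*49*(5/2) = -98*5/2 = -245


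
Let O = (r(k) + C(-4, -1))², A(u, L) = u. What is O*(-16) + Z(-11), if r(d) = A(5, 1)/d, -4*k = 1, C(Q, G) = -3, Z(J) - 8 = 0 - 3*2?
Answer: -8462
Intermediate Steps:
Z(J) = 2 (Z(J) = 8 + (0 - 3*2) = 8 + (0 - 6) = 8 - 6 = 2)
k = -¼ (k = -¼*1 = -¼ ≈ -0.25000)
r(d) = 5/d
O = 529 (O = (5/(-¼) - 3)² = (5*(-4) - 3)² = (-20 - 3)² = (-23)² = 529)
O*(-16) + Z(-11) = 529*(-16) + 2 = -8464 + 2 = -8462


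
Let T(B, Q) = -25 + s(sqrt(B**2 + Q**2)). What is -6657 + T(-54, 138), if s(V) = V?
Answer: -6682 + 6*sqrt(610) ≈ -6533.8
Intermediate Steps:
T(B, Q) = -25 + sqrt(B**2 + Q**2)
-6657 + T(-54, 138) = -6657 + (-25 + sqrt((-54)**2 + 138**2)) = -6657 + (-25 + sqrt(2916 + 19044)) = -6657 + (-25 + sqrt(21960)) = -6657 + (-25 + 6*sqrt(610)) = -6682 + 6*sqrt(610)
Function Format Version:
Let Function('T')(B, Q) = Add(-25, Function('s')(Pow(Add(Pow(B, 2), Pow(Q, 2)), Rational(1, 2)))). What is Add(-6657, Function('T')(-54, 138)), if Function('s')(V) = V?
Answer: Add(-6682, Mul(6, Pow(610, Rational(1, 2)))) ≈ -6533.8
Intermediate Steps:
Function('T')(B, Q) = Add(-25, Pow(Add(Pow(B, 2), Pow(Q, 2)), Rational(1, 2)))
Add(-6657, Function('T')(-54, 138)) = Add(-6657, Add(-25, Pow(Add(Pow(-54, 2), Pow(138, 2)), Rational(1, 2)))) = Add(-6657, Add(-25, Pow(Add(2916, 19044), Rational(1, 2)))) = Add(-6657, Add(-25, Pow(21960, Rational(1, 2)))) = Add(-6657, Add(-25, Mul(6, Pow(610, Rational(1, 2))))) = Add(-6682, Mul(6, Pow(610, Rational(1, 2))))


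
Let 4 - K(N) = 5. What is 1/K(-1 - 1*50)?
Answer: -1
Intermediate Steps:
K(N) = -1 (K(N) = 4 - 1*5 = 4 - 5 = -1)
1/K(-1 - 1*50) = 1/(-1) = -1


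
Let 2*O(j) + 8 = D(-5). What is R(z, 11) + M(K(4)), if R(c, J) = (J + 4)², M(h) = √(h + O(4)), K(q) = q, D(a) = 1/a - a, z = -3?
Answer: 225 + 2*√15/5 ≈ 226.55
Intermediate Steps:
D(a) = 1/a - a
O(j) = -8/5 (O(j) = -4 + (1/(-5) - 1*(-5))/2 = -4 + (-⅕ + 5)/2 = -4 + (½)*(24/5) = -4 + 12/5 = -8/5)
M(h) = √(-8/5 + h) (M(h) = √(h - 8/5) = √(-8/5 + h))
R(c, J) = (4 + J)²
R(z, 11) + M(K(4)) = (4 + 11)² + √(-40 + 25*4)/5 = 15² + √(-40 + 100)/5 = 225 + √60/5 = 225 + (2*√15)/5 = 225 + 2*√15/5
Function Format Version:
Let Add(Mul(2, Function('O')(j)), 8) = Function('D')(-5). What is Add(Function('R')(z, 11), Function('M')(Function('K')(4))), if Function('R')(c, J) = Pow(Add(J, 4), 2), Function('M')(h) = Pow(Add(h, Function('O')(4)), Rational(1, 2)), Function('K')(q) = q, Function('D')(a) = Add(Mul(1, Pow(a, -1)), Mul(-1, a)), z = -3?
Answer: Add(225, Mul(Rational(2, 5), Pow(15, Rational(1, 2)))) ≈ 226.55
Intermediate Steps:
Function('D')(a) = Add(Pow(a, -1), Mul(-1, a))
Function('O')(j) = Rational(-8, 5) (Function('O')(j) = Add(-4, Mul(Rational(1, 2), Add(Pow(-5, -1), Mul(-1, -5)))) = Add(-4, Mul(Rational(1, 2), Add(Rational(-1, 5), 5))) = Add(-4, Mul(Rational(1, 2), Rational(24, 5))) = Add(-4, Rational(12, 5)) = Rational(-8, 5))
Function('M')(h) = Pow(Add(Rational(-8, 5), h), Rational(1, 2)) (Function('M')(h) = Pow(Add(h, Rational(-8, 5)), Rational(1, 2)) = Pow(Add(Rational(-8, 5), h), Rational(1, 2)))
Function('R')(c, J) = Pow(Add(4, J), 2)
Add(Function('R')(z, 11), Function('M')(Function('K')(4))) = Add(Pow(Add(4, 11), 2), Mul(Rational(1, 5), Pow(Add(-40, Mul(25, 4)), Rational(1, 2)))) = Add(Pow(15, 2), Mul(Rational(1, 5), Pow(Add(-40, 100), Rational(1, 2)))) = Add(225, Mul(Rational(1, 5), Pow(60, Rational(1, 2)))) = Add(225, Mul(Rational(1, 5), Mul(2, Pow(15, Rational(1, 2))))) = Add(225, Mul(Rational(2, 5), Pow(15, Rational(1, 2))))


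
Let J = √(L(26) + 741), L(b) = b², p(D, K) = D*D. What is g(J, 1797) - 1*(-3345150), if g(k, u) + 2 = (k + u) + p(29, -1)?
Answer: 3347786 + √1417 ≈ 3.3478e+6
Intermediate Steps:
p(D, K) = D²
J = √1417 (J = √(26² + 741) = √(676 + 741) = √1417 ≈ 37.643)
g(k, u) = 839 + k + u (g(k, u) = -2 + ((k + u) + 29²) = -2 + ((k + u) + 841) = -2 + (841 + k + u) = 839 + k + u)
g(J, 1797) - 1*(-3345150) = (839 + √1417 + 1797) - 1*(-3345150) = (2636 + √1417) + 3345150 = 3347786 + √1417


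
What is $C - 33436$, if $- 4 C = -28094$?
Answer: $- \frac{52825}{2} \approx -26413.0$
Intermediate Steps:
$C = \frac{14047}{2}$ ($C = \left(- \frac{1}{4}\right) \left(-28094\right) = \frac{14047}{2} \approx 7023.5$)
$C - 33436 = \frac{14047}{2} - 33436 = - \frac{52825}{2}$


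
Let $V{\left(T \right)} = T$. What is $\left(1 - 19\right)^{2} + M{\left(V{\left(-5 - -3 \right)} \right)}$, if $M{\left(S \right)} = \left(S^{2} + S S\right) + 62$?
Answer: $394$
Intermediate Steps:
$M{\left(S \right)} = 62 + 2 S^{2}$ ($M{\left(S \right)} = \left(S^{2} + S^{2}\right) + 62 = 2 S^{2} + 62 = 62 + 2 S^{2}$)
$\left(1 - 19\right)^{2} + M{\left(V{\left(-5 - -3 \right)} \right)} = \left(1 - 19\right)^{2} + \left(62 + 2 \left(-5 - -3\right)^{2}\right) = \left(-18\right)^{2} + \left(62 + 2 \left(-5 + 3\right)^{2}\right) = 324 + \left(62 + 2 \left(-2\right)^{2}\right) = 324 + \left(62 + 2 \cdot 4\right) = 324 + \left(62 + 8\right) = 324 + 70 = 394$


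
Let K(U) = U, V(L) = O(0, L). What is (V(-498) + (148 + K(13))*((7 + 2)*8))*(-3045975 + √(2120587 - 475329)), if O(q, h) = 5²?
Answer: -35385091575 + 11617*√1645258 ≈ -3.5370e+10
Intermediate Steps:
O(q, h) = 25
V(L) = 25
(V(-498) + (148 + K(13))*((7 + 2)*8))*(-3045975 + √(2120587 - 475329)) = (25 + (148 + 13)*((7 + 2)*8))*(-3045975 + √(2120587 - 475329)) = (25 + 161*(9*8))*(-3045975 + √1645258) = (25 + 161*72)*(-3045975 + √1645258) = (25 + 11592)*(-3045975 + √1645258) = 11617*(-3045975 + √1645258) = -35385091575 + 11617*√1645258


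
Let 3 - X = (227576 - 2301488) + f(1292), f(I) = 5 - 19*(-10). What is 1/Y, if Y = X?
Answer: 1/2073720 ≈ 4.8223e-7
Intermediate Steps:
f(I) = 195 (f(I) = 5 + 190 = 195)
X = 2073720 (X = 3 - ((227576 - 2301488) + 195) = 3 - (-2073912 + 195) = 3 - 1*(-2073717) = 3 + 2073717 = 2073720)
Y = 2073720
1/Y = 1/2073720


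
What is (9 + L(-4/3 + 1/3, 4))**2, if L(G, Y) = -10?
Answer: 1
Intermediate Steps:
(9 + L(-4/3 + 1/3, 4))**2 = (9 - 10)**2 = (-1)**2 = 1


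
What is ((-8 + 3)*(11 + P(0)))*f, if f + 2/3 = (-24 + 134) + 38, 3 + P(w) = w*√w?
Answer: -17680/3 ≈ -5893.3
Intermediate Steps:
P(w) = -3 + w^(3/2) (P(w) = -3 + w*√w = -3 + w^(3/2))
f = 442/3 (f = -⅔ + ((-24 + 134) + 38) = -⅔ + (110 + 38) = -⅔ + 148 = 442/3 ≈ 147.33)
((-8 + 3)*(11 + P(0)))*f = ((-8 + 3)*(11 + (-3 + 0^(3/2))))*(442/3) = -5*(11 + (-3 + 0))*(442/3) = -5*(11 - 3)*(442/3) = -5*8*(442/3) = -40*442/3 = -17680/3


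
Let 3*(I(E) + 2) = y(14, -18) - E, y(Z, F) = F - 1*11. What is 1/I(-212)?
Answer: 1/59 ≈ 0.016949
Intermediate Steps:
y(Z, F) = -11 + F (y(Z, F) = F - 11 = -11 + F)
I(E) = -35/3 - E/3 (I(E) = -2 + ((-11 - 18) - E)/3 = -2 + (-29 - E)/3 = -2 + (-29/3 - E/3) = -35/3 - E/3)
1/I(-212) = 1/(-35/3 - 1/3*(-212)) = 1/(-35/3 + 212/3) = 1/59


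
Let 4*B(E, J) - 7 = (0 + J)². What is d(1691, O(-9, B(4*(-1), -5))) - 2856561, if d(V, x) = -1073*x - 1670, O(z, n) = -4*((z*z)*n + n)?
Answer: -42679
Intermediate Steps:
B(E, J) = 7/4 + J²/4 (B(E, J) = 7/4 + (0 + J)²/4 = 7/4 + J²/4)
O(z, n) = -4*n - 4*n*z² (O(z, n) = -4*(z²*n + n) = -4*(n*z² + n) = -4*(n + n*z²) = -4*n - 4*n*z²)
d(V, x) = -1670 - 1073*x
d(1691, O(-9, B(4*(-1), -5))) - 2856561 = (-1670 - (-4292)*(7/4 + (¼)*(-5)²)*(1 + (-9)²)) - 2856561 = (-1670 - (-4292)*(7/4 + (¼)*25)*(1 + 81)) - 2856561 = (-1670 - (-4292)*(7/4 + 25/4)*82) - 2856561 = (-1670 - (-4292)*8*82) - 2856561 = (-1670 - 1073*(-2624)) - 2856561 = (-1670 + 2815552) - 2856561 = 2813882 - 2856561 = -42679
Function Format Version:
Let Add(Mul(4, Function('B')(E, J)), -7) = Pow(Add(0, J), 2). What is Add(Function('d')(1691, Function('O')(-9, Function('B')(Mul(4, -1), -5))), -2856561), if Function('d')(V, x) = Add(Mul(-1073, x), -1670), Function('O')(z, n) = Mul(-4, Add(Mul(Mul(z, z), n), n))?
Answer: -42679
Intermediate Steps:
Function('B')(E, J) = Add(Rational(7, 4), Mul(Rational(1, 4), Pow(J, 2))) (Function('B')(E, J) = Add(Rational(7, 4), Mul(Rational(1, 4), Pow(Add(0, J), 2))) = Add(Rational(7, 4), Mul(Rational(1, 4), Pow(J, 2))))
Function('O')(z, n) = Add(Mul(-4, n), Mul(-4, n, Pow(z, 2))) (Function('O')(z, n) = Mul(-4, Add(Mul(Pow(z, 2), n), n)) = Mul(-4, Add(Mul(n, Pow(z, 2)), n)) = Mul(-4, Add(n, Mul(n, Pow(z, 2)))) = Add(Mul(-4, n), Mul(-4, n, Pow(z, 2))))
Function('d')(V, x) = Add(-1670, Mul(-1073, x))
Add(Function('d')(1691, Function('O')(-9, Function('B')(Mul(4, -1), -5))), -2856561) = Add(Add(-1670, Mul(-1073, Mul(-4, Add(Rational(7, 4), Mul(Rational(1, 4), Pow(-5, 2))), Add(1, Pow(-9, 2))))), -2856561) = Add(Add(-1670, Mul(-1073, Mul(-4, Add(Rational(7, 4), Mul(Rational(1, 4), 25)), Add(1, 81)))), -2856561) = Add(Add(-1670, Mul(-1073, Mul(-4, Add(Rational(7, 4), Rational(25, 4)), 82))), -2856561) = Add(Add(-1670, Mul(-1073, Mul(-4, 8, 82))), -2856561) = Add(Add(-1670, Mul(-1073, -2624)), -2856561) = Add(Add(-1670, 2815552), -2856561) = Add(2813882, -2856561) = -42679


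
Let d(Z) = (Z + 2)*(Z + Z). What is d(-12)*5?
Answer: 1200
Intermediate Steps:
d(Z) = 2*Z*(2 + Z) (d(Z) = (2 + Z)*(2*Z) = 2*Z*(2 + Z))
d(-12)*5 = (2*(-12)*(2 - 12))*5 = (2*(-12)*(-10))*5 = 240*5 = 1200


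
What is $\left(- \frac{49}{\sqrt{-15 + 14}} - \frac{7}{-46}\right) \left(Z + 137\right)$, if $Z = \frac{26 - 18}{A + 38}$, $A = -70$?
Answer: $\frac{3829}{184} + \frac{26803 i}{4} \approx 20.81 + 6700.8 i$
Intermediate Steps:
$Z = - \frac{1}{4}$ ($Z = \frac{26 - 18}{-70 + 38} = \frac{8}{-32} = 8 \left(- \frac{1}{32}\right) = - \frac{1}{4} \approx -0.25$)
$\left(- \frac{49}{\sqrt{-15 + 14}} - \frac{7}{-46}\right) \left(Z + 137\right) = \left(- \frac{49}{\sqrt{-15 + 14}} - \frac{7}{-46}\right) \left(- \frac{1}{4} + 137\right) = \left(- \frac{49}{\sqrt{-1}} - - \frac{7}{46}\right) \frac{547}{4} = \left(- \frac{49}{i} + \frac{7}{46}\right) \frac{547}{4} = \left(- 49 \left(- i\right) + \frac{7}{46}\right) \frac{547}{4} = \left(49 i + \frac{7}{46}\right) \frac{547}{4} = \left(\frac{7}{46} + 49 i\right) \frac{547}{4} = \frac{3829}{184} + \frac{26803 i}{4}$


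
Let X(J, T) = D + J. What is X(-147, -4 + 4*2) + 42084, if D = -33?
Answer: 41904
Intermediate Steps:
X(J, T) = -33 + J
X(-147, -4 + 4*2) + 42084 = (-33 - 147) + 42084 = -180 + 42084 = 41904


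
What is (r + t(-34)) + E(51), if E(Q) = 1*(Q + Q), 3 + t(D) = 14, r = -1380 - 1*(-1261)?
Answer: -6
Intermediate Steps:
r = -119 (r = -1380 + 1261 = -119)
t(D) = 11 (t(D) = -3 + 14 = 11)
E(Q) = 2*Q (E(Q) = 1*(2*Q) = 2*Q)
(r + t(-34)) + E(51) = (-119 + 11) + 2*51 = -108 + 102 = -6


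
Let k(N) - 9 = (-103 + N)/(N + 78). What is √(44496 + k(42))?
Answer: √160216170/60 ≈ 210.96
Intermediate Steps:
k(N) = 9 + (-103 + N)/(78 + N) (k(N) = 9 + (-103 + N)/(N + 78) = 9 + (-103 + N)/(78 + N))
√(44496 + k(42)) = √(44496 + (599 + 10*42)/(78 + 42)) = √(44496 + (599 + 420)/120) = √(44496 + (1/120)*1019) = √(44496 + 1019/120) = √(5340539/120) = √160216170/60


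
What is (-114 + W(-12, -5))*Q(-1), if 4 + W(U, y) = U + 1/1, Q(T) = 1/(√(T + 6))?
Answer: -129*√5/5 ≈ -57.691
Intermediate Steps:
Q(T) = (6 + T)^(-½) (Q(T) = 1/(√(6 + T)) = (6 + T)^(-½))
W(U, y) = -3 + U (W(U, y) = -4 + (U + 1/1) = -4 + (U + 1) = -4 + (1 + U) = -3 + U)
(-114 + W(-12, -5))*Q(-1) = (-114 + (-3 - 12))/√(6 - 1) = (-114 - 15)/√5 = -129*√5/5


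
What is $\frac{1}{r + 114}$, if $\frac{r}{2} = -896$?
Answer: $- \frac{1}{1678} \approx -0.00059595$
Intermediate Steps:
$r = -1792$ ($r = 2 \left(-896\right) = -1792$)
$\frac{1}{r + 114} = \frac{1}{-1792 + 114} = \frac{1}{-1678} = - \frac{1}{1678}$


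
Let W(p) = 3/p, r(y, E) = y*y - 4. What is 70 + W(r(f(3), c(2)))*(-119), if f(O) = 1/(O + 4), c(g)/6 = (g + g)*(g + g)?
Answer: 10381/65 ≈ 159.71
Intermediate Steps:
c(g) = 24*g² (c(g) = 6*((g + g)*(g + g)) = 6*((2*g)*(2*g)) = 6*(4*g²) = 24*g²)
f(O) = 1/(4 + O)
r(y, E) = -4 + y² (r(y, E) = y² - 4 = -4 + y²)
70 + W(r(f(3), c(2)))*(-119) = 70 + (3/(-4 + (1/(4 + 3))²))*(-119) = 70 + (3/(-4 + (1/7)²))*(-119) = 70 + (3/(-4 + (⅐)²))*(-119) = 70 + (3/(-4 + 1/49))*(-119) = 70 + (3/(-195/49))*(-119) = 70 + (3*(-49/195))*(-119) = 70 - 49/65*(-119) = 70 + 5831/65 = 10381/65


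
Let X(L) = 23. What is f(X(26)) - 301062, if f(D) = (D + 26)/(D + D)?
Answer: -13848803/46 ≈ -3.0106e+5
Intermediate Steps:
f(D) = (26 + D)/(2*D) (f(D) = (26 + D)/((2*D)) = (26 + D)*(1/(2*D)) = (26 + D)/(2*D))
f(X(26)) - 301062 = (½)*(26 + 23)/23 - 301062 = (½)*(1/23)*49 - 301062 = 49/46 - 301062 = -13848803/46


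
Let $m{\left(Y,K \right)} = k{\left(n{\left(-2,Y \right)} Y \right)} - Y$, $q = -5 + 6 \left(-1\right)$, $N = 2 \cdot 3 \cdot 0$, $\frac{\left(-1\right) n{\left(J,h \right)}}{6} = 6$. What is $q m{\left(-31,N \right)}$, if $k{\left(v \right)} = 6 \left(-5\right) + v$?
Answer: $-12287$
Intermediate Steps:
$n{\left(J,h \right)} = -36$ ($n{\left(J,h \right)} = \left(-6\right) 6 = -36$)
$N = 0$ ($N = 6 \cdot 0 = 0$)
$q = -11$ ($q = -5 - 6 = -11$)
$k{\left(v \right)} = -30 + v$
$m{\left(Y,K \right)} = -30 - 37 Y$ ($m{\left(Y,K \right)} = \left(-30 - 36 Y\right) - Y = -30 - 37 Y$)
$q m{\left(-31,N \right)} = - 11 \left(-30 - -1147\right) = - 11 \left(-30 + 1147\right) = \left(-11\right) 1117 = -12287$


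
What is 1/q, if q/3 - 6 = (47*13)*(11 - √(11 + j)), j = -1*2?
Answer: 1/14682 ≈ 6.8111e-5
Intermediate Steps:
j = -2
q = 14682 (q = 18 + 3*((47*13)*(11 - √(11 - 2))) = 18 + 3*(611*(11 - √9)) = 18 + 3*(611*(11 - 1*3)) = 18 + 3*(611*(11 - 3)) = 18 + 3*(611*8) = 18 + 3*4888 = 18 + 14664 = 14682)
1/q = 1/14682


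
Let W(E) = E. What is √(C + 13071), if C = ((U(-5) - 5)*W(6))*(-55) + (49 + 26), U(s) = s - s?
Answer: 6*√411 ≈ 121.64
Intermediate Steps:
U(s) = 0
C = 1725 (C = ((0 - 5)*6)*(-55) + (49 + 26) = -5*6*(-55) + 75 = -30*(-55) + 75 = 1650 + 75 = 1725)
√(C + 13071) = √(1725 + 13071) = √14796 = 6*√411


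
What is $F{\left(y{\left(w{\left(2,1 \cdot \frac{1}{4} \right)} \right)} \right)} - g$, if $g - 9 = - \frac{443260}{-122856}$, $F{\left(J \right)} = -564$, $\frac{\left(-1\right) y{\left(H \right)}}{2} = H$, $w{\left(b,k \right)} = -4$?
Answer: $- \frac{17709937}{30714} \approx -576.61$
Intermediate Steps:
$y{\left(H \right)} = - 2 H$
$g = \frac{387241}{30714}$ ($g = 9 - \frac{443260}{-122856} = 9 - - \frac{110815}{30714} = 9 + \frac{110815}{30714} = \frac{387241}{30714} \approx 12.608$)
$F{\left(y{\left(w{\left(2,1 \cdot \frac{1}{4} \right)} \right)} \right)} - g = -564 - \frac{387241}{30714} = - \frac{17709937}{30714}$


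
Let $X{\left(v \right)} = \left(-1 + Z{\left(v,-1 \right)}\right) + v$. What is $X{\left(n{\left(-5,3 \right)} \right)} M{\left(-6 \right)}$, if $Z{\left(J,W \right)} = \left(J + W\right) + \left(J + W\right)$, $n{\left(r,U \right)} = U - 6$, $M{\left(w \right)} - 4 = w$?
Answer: $24$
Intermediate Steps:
$M{\left(w \right)} = 4 + w$
$n{\left(r,U \right)} = -6 + U$ ($n{\left(r,U \right)} = U - 6 = -6 + U$)
$Z{\left(J,W \right)} = 2 J + 2 W$
$X{\left(v \right)} = -3 + 3 v$ ($X{\left(v \right)} = \left(-1 + \left(2 v + 2 \left(-1\right)\right)\right) + v = \left(-1 + \left(2 v - 2\right)\right) + v = \left(-1 + \left(-2 + 2 v\right)\right) + v = \left(-3 + 2 v\right) + v = -3 + 3 v$)
$X{\left(n{\left(-5,3 \right)} \right)} M{\left(-6 \right)} = \left(-3 + 3 \left(-6 + 3\right)\right) \left(4 - 6\right) = \left(-3 + 3 \left(-3\right)\right) \left(-2\right) = \left(-3 - 9\right) \left(-2\right) = \left(-12\right) \left(-2\right) = 24$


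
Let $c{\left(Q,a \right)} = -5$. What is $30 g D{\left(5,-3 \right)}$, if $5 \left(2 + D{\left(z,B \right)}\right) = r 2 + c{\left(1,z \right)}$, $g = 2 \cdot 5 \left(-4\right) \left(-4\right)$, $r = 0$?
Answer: $-14400$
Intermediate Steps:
$g = 160$ ($g = 10 \left(-4\right) \left(-4\right) = \left(-40\right) \left(-4\right) = 160$)
$D{\left(z,B \right)} = -3$ ($D{\left(z,B \right)} = -2 + \frac{0 \cdot 2 - 5}{5} = -2 + \frac{0 - 5}{5} = -2 + \frac{1}{5} \left(-5\right) = -2 - 1 = -3$)
$30 g D{\left(5,-3 \right)} = 30 \cdot 160 \left(-3\right) = 4800 \left(-3\right) = -14400$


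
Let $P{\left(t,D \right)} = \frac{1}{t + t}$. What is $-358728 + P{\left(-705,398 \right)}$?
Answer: $- \frac{505806481}{1410} \approx -3.5873 \cdot 10^{5}$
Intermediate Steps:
$P{\left(t,D \right)} = \frac{1}{2 t}$
$-358728 + P{\left(-705,398 \right)} = -358728 + \frac{1}{2 \left(-705\right)} = -358728 + \frac{1}{2} \left(- \frac{1}{705}\right) = -358728 - \frac{1}{1410} = - \frac{505806481}{1410}$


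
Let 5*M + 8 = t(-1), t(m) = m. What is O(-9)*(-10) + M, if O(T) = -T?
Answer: -459/5 ≈ -91.800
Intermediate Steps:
M = -9/5 (M = -8/5 + (1/5)*(-1) = -8/5 - 1/5 = -9/5 ≈ -1.8000)
O(-9)*(-10) + M = -1*(-9)*(-10) - 9/5 = 9*(-10) - 9/5 = -90 - 9/5 = -459/5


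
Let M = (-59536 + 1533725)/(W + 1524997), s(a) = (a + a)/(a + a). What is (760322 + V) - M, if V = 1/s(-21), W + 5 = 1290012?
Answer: 2140310812103/2815004 ≈ 7.6032e+5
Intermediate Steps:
W = 1290007 (W = -5 + 1290012 = 1290007)
s(a) = 1 (s(a) = (2*a)/((2*a)) = (2*a)*(1/(2*a)) = 1)
V = 1 (V = 1/1 = 1)
M = 1474189/2815004 (M = (-59536 + 1533725)/(1290007 + 1524997) = 1474189/2815004 ≈ 0.52369)
(760322 + V) - M = (760322 + 1) - 1*1474189/2815004 = 760323 - 1474189/2815004 = 2140310812103/2815004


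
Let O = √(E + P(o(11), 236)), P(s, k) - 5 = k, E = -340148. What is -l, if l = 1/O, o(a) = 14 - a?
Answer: I*√339907/339907 ≈ 0.0017152*I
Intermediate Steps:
P(s, k) = 5 + k
O = I*√339907 (O = √(-340148 + (5 + 236)) = √(-340148 + 241) = √(-339907) = I*√339907 ≈ 583.02*I)
l = -I*√339907/339907 (l = 1/(I*√339907) = -I*√339907/339907 ≈ -0.0017152*I)
-l = -(-1)*I*√339907/339907 = I*√339907/339907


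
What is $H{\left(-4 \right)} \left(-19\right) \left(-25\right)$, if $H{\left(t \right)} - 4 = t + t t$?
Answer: $7600$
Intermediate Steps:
$H{\left(t \right)} = 4 + t + t^{2}$ ($H{\left(t \right)} = 4 + \left(t + t t\right) = 4 + \left(t + t^{2}\right) = 4 + t + t^{2}$)
$H{\left(-4 \right)} \left(-19\right) \left(-25\right) = \left(4 - 4 + \left(-4\right)^{2}\right) \left(-19\right) \left(-25\right) = \left(4 - 4 + 16\right) \left(-19\right) \left(-25\right) = 16 \left(-19\right) \left(-25\right) = \left(-304\right) \left(-25\right) = 7600$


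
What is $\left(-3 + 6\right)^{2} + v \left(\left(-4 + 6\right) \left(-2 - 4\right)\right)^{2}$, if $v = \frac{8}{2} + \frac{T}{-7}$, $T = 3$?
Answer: $\frac{3663}{7} \approx 523.29$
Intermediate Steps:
$v = \frac{25}{7}$ ($v = \frac{8}{2} + \frac{3}{-7} = 8 \cdot \frac{1}{2} + 3 \left(- \frac{1}{7}\right) = 4 - \frac{3}{7} = \frac{25}{7} \approx 3.5714$)
$\left(-3 + 6\right)^{2} + v \left(\left(-4 + 6\right) \left(-2 - 4\right)\right)^{2} = \left(-3 + 6\right)^{2} + \frac{25 \left(\left(-4 + 6\right) \left(-2 - 4\right)\right)^{2}}{7} = 3^{2} + \frac{25 \left(2 \left(-6\right)\right)^{2}}{7} = 9 + \frac{25 \left(-12\right)^{2}}{7} = 9 + \frac{25}{7} \cdot 144 = 9 + \frac{3600}{7} = \frac{3663}{7}$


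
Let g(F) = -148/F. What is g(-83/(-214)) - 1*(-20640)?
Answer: 1681448/83 ≈ 20258.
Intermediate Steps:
g(-83/(-214)) - 1*(-20640) = -148/((-83/(-214))) - 1*(-20640) = -148/((-83*(-1/214))) + 20640 = -148/83/214 + 20640 = -148*214/83 + 20640 = -31672/83 + 20640 = 1681448/83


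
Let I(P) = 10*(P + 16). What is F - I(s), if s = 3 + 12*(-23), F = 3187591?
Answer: 3190161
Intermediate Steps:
s = -273 (s = 3 - 276 = -273)
I(P) = 160 + 10*P (I(P) = 10*(16 + P) = 160 + 10*P)
F - I(s) = 3187591 - (160 + 10*(-273)) = 3187591 - (160 - 2730) = 3187591 - 1*(-2570) = 3187591 + 2570 = 3190161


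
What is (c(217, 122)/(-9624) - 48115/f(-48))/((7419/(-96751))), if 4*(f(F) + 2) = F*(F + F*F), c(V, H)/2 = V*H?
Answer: 5868283101962/120818496609 ≈ 48.571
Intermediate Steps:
c(V, H) = 2*H*V (c(V, H) = 2*(V*H) = 2*(H*V) = 2*H*V)
f(F) = -2 + F*(F + F**2)/4 (f(F) = -2 + (F*(F + F*F))/4 = -2 + (F*(F + F**2))/4 = -2 + F*(F + F**2)/4)
(c(217, 122)/(-9624) - 48115/f(-48))/((7419/(-96751))) = ((2*122*217)/(-9624) - 48115/(-2 + (1/4)*(-48)**2 + (1/4)*(-48)**3))/((7419/(-96751))) = (52948*(-1/9624) - 48115/(-2 + (1/4)*2304 + (1/4)*(-110592)))/((7419*(-1/96751))) = (-13237/2406 - 48115/(-2 + 576 - 27648))/(-7419/96751) = (-13237/2406 - 48115/(-27074))*(-96751/7419) = (-13237/2406 - 48115*(-1/27074))*(-96751/7419) = (-13237/2406 + 48115/27074)*(-96751/7419) = -60653462/16285011*(-96751/7419) = 5868283101962/120818496609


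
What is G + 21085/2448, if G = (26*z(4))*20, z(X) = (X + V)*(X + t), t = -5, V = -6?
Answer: 2567005/2448 ≈ 1048.6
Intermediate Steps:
z(X) = (-6 + X)*(-5 + X) (z(X) = (X - 6)*(X - 5) = (-6 + X)*(-5 + X))
G = 1040 (G = (26*(30 + 4² - 11*4))*20 = (26*(30 + 16 - 44))*20 = (26*2)*20 = 52*20 = 1040)
G + 21085/2448 = 1040 + 21085/2448 = 2567005/2448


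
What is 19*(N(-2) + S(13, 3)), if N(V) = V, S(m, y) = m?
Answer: 209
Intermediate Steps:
19*(N(-2) + S(13, 3)) = 19*(-2 + 13) = 19*11 = 209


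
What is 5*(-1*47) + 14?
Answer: -221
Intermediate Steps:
5*(-1*47) + 14 = 5*(-47) + 14 = -235 + 14 = -221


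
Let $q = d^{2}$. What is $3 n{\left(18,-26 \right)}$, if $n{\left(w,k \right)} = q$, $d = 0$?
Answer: $0$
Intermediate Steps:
$q = 0$ ($q = 0^{2} = 0$)
$n{\left(w,k \right)} = 0$
$3 n{\left(18,-26 \right)} = 3 \cdot 0 = 0$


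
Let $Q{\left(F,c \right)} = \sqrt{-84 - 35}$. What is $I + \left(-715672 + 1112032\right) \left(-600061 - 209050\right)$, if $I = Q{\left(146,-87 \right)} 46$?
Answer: $-320699235960 + 46 i \sqrt{119} \approx -3.207 \cdot 10^{11} + 501.8 i$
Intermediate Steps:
$Q{\left(F,c \right)} = i \sqrt{119}$ ($Q{\left(F,c \right)} = \sqrt{-119} = i \sqrt{119}$)
$I = 46 i \sqrt{119}$ ($I = i \sqrt{119} \cdot 46 = 46 i \sqrt{119} \approx 501.8 i$)
$I + \left(-715672 + 1112032\right) \left(-600061 - 209050\right) = 46 i \sqrt{119} + \left(-715672 + 1112032\right) \left(-600061 - 209050\right) = 46 i \sqrt{119} + 396360 \left(-809111\right) = 46 i \sqrt{119} - 320699235960 = -320699235960 + 46 i \sqrt{119}$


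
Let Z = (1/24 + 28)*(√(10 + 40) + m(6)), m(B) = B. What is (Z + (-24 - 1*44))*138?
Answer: 27669/2 + 77395*√2/4 ≈ 41198.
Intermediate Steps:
Z = 673/4 + 3365*√2/24 (Z = (1/24 + 28)*(√(10 + 40) + 6) = (1/24 + 28)*(√50 + 6) = 673*(5*√2 + 6)/24 = 673*(6 + 5*√2)/24 = 673/4 + 3365*√2/24 ≈ 366.53)
(Z + (-24 - 1*44))*138 = ((673/4 + 3365*√2/24) + (-24 - 1*44))*138 = ((673/4 + 3365*√2/24) + (-24 - 44))*138 = ((673/4 + 3365*√2/24) - 68)*138 = (401/4 + 3365*√2/24)*138 = 27669/2 + 77395*√2/4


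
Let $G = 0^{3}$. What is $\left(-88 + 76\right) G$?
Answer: $0$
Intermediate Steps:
$G = 0$
$\left(-88 + 76\right) G = \left(-88 + 76\right) 0 = \left(-12\right) 0 = 0$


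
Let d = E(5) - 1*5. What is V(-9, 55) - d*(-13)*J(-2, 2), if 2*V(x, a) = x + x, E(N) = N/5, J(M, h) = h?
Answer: -113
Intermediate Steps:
E(N) = N/5 (E(N) = N*(⅕) = N/5)
V(x, a) = x (V(x, a) = (x + x)/2 = (2*x)/2 = x)
d = -4 (d = (⅕)*5 - 1*5 = 1 - 5 = -4)
V(-9, 55) - d*(-13)*J(-2, 2) = -9 - (-4*(-13))*2 = -9 - 52*2 = -9 - 1*104 = -9 - 104 = -113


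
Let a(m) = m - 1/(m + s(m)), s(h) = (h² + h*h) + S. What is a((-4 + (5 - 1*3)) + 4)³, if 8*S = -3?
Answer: 3112136/456533 ≈ 6.8169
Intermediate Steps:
S = -3/8 (S = (⅛)*(-3) = -3/8 ≈ -0.37500)
s(h) = -3/8 + 2*h² (s(h) = (h² + h*h) - 3/8 = (h² + h²) - 3/8 = 2*h² - 3/8 = -3/8 + 2*h²)
a(m) = m - 1/(-3/8 + m + 2*m²) (a(m) = m - 1/(m + (-3/8 + 2*m²)) = m - 1/(-3/8 + m + 2*m²))
a((-4 + (5 - 1*3)) + 4)³ = ((-8 + 8*((-4 + (5 - 1*3)) + 4)² + ((-4 + (5 - 1*3)) + 4)*(-3 + 16*((-4 + (5 - 1*3)) + 4)²))/(-3 + 8*((-4 + (5 - 1*3)) + 4) + 16*((-4 + (5 - 1*3)) + 4)²))³ = ((-8 + 8*((-4 + (5 - 3)) + 4)² + ((-4 + (5 - 3)) + 4)*(-3 + 16*((-4 + (5 - 3)) + 4)²))/(-3 + 8*((-4 + (5 - 3)) + 4) + 16*((-4 + (5 - 3)) + 4)²))³ = ((-8 + 8*((-4 + 2) + 4)² + ((-4 + 2) + 4)*(-3 + 16*((-4 + 2) + 4)²))/(-3 + 8*((-4 + 2) + 4) + 16*((-4 + 2) + 4)²))³ = ((-8 + 8*(-2 + 4)² + (-2 + 4)*(-3 + 16*(-2 + 4)²))/(-3 + 8*(-2 + 4) + 16*(-2 + 4)²))³ = ((-8 + 8*2² + 2*(-3 + 16*2²))/(-3 + 8*2 + 16*2²))³ = ((-8 + 8*4 + 2*(-3 + 16*4))/(-3 + 16 + 16*4))³ = ((-8 + 32 + 2*(-3 + 64))/(-3 + 16 + 64))³ = ((-8 + 32 + 2*61)/77)³ = ((-8 + 32 + 122)/77)³ = ((1/77)*146)³ = (146/77)³ = 3112136/456533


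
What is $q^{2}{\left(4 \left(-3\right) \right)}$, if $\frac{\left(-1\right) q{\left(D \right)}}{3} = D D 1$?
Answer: $186624$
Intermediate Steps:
$q{\left(D \right)} = - 3 D^{2}$ ($q{\left(D \right)} = - 3 D D 1 = - 3 D^{2} \cdot 1 = - 3 D^{2}$)
$q^{2}{\left(4 \left(-3\right) \right)} = \left(- 3 \left(4 \left(-3\right)\right)^{2}\right)^{2} = \left(- 3 \left(-12\right)^{2}\right)^{2} = \left(\left(-3\right) 144\right)^{2} = \left(-432\right)^{2} = 186624$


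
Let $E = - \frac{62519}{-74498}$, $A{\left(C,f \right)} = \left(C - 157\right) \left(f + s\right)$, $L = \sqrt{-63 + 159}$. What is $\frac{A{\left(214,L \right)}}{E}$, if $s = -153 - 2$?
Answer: $- \frac{658189830}{62519} + \frac{16985544 \sqrt{6}}{62519} \approx -9862.3$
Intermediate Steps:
$L = 4 \sqrt{6}$ ($L = \sqrt{96} = 4 \sqrt{6} \approx 9.798$)
$s = -155$
$A{\left(C,f \right)} = \left(-157 + C\right) \left(-155 + f\right)$ ($A{\left(C,f \right)} = \left(C - 157\right) \left(f - 155\right) = \left(-157 + C\right) \left(-155 + f\right)$)
$E = \frac{62519}{74498}$ ($E = \left(-62519\right) \left(- \frac{1}{74498}\right) = \frac{62519}{74498} \approx 0.8392$)
$\frac{A{\left(214,L \right)}}{E} = \frac{24335 - 157 \cdot 4 \sqrt{6} - 33170 + 214 \cdot 4 \sqrt{6}}{\frac{62519}{74498}} = \left(24335 - 628 \sqrt{6} - 33170 + 856 \sqrt{6}\right) \frac{74498}{62519} = \left(-8835 + 228 \sqrt{6}\right) \frac{74498}{62519} = - \frac{658189830}{62519} + \frac{16985544 \sqrt{6}}{62519}$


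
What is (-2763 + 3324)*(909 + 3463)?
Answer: 2452692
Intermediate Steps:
(-2763 + 3324)*(909 + 3463) = 561*4372 = 2452692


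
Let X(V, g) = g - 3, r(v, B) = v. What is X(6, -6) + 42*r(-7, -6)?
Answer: -303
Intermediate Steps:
X(V, g) = -3 + g
X(6, -6) + 42*r(-7, -6) = (-3 - 6) + 42*(-7) = -9 - 294 = -303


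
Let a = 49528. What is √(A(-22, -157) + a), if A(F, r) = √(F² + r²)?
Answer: √(49528 + √25133) ≈ 222.90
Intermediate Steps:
√(A(-22, -157) + a) = √(√((-22)² + (-157)²) + 49528) = √(√(484 + 24649) + 49528) = √(√25133 + 49528) = √(49528 + √25133)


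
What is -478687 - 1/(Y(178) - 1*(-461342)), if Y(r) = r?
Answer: -220923624241/461520 ≈ -4.7869e+5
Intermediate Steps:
-478687 - 1/(Y(178) - 1*(-461342)) = -478687 - 1/(178 - 1*(-461342)) = -478687 - 1/(178 + 461342) = -478687 - 1/461520 = -220923624241/461520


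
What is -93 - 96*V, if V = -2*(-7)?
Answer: -1437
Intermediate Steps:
V = 14
-93 - 96*V = -93 - 96*14 = -93 - 1344 = -1437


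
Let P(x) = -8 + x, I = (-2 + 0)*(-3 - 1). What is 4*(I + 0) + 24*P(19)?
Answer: 296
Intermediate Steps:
I = 8 (I = -2*(-4) = 8)
4*(I + 0) + 24*P(19) = 4*(8 + 0) + 24*(-8 + 19) = 4*8 + 24*11 = 32 + 264 = 296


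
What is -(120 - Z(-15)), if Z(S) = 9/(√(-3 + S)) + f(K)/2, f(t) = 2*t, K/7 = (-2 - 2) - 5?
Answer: -183 - 3*I*√2/2 ≈ -183.0 - 2.1213*I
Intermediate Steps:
K = -63 (K = 7*((-2 - 2) - 5) = 7*(-4 - 5) = 7*(-9) = -63)
Z(S) = -63 + 9/√(-3 + S) (Z(S) = 9/(√(-3 + S)) + (2*(-63))/2 = 9/√(-3 + S) - 126*½ = 9/√(-3 + S) - 63 = -63 + 9/√(-3 + S))
-(120 - Z(-15)) = -(120 - (-63 + 9/√(-3 - 15))) = -(120 - (-63 + 9/√(-18))) = -(120 - (-63 + 9*(-I*√2/6))) = -(120 - (-63 - 3*I*√2/2)) = -(120 + (63 + 3*I*√2/2)) = -(183 + 3*I*√2/2) = -183 - 3*I*√2/2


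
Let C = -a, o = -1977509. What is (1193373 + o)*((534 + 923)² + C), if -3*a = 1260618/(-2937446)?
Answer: -2444839553575690464/1468723 ≈ -1.6646e+12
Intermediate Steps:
a = 210103/1468723 (a = -420206/(-2937446) = -420206*(-1)/2937446 = -⅓*(-630309/1468723) = 210103/1468723 ≈ 0.14305)
C = -210103/1468723 (C = -1*210103/1468723 = -210103/1468723 ≈ -0.14305)
(1193373 + o)*((534 + 923)² + C) = (1193373 - 1977509)*((534 + 923)² - 210103/1468723) = -784136*(1457² - 210103/1468723) = -784136*(2122849 - 210103/1468723) = -784136*3117876941724/1468723 = -2444839553575690464/1468723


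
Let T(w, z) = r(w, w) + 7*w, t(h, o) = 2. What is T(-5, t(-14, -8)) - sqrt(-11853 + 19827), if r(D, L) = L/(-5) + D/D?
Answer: -33 - 3*sqrt(886) ≈ -122.30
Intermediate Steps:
r(D, L) = 1 - L/5 (r(D, L) = L*(-1/5) + 1 = -L/5 + 1 = 1 - L/5)
T(w, z) = 1 + 34*w/5 (T(w, z) = (1 - w/5) + 7*w = 1 + 34*w/5)
T(-5, t(-14, -8)) - sqrt(-11853 + 19827) = (1 + (34/5)*(-5)) - sqrt(-11853 + 19827) = (1 - 34) - sqrt(7974) = -33 - 3*sqrt(886)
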